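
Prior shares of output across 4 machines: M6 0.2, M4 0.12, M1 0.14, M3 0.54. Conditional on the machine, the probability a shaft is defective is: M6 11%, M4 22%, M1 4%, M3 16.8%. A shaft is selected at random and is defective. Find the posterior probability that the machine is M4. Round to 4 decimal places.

Compute prior × likelihood for every hypothesis:
  M6: 0.2 × 0.11 = 0.022
  M4: 0.12 × 0.22 = 0.0264
  M1: 0.14 × 0.04 = 0.0056
  M3: 0.54 × 0.168 = 0.09072
Total = 0.14472.
P(M4 | evidence) = 0.0264 / 0.14472 ≈ 0.1824.

0.1824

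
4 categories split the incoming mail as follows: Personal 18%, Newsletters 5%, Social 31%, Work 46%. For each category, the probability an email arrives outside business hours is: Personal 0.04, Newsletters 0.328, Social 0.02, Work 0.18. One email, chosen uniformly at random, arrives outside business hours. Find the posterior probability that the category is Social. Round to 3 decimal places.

0.055

By Bayes' rule, posterior ∝ prior × likelihood:
  Personal: 0.18 × 0.04 = 0.0072
  Newsletters: 0.05 × 0.328 = 0.0164
  Social: 0.31 × 0.02 = 0.0062
  Work: 0.46 × 0.18 = 0.0828
Sum = 0.1126.
P(Social | evidence) = 0.0062 / 0.1126 ≈ 0.055.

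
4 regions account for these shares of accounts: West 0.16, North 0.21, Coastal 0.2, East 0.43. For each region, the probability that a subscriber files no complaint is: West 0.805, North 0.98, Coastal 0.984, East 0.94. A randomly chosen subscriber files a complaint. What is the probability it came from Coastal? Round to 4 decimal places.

0.0497

Taking complements, P(complaint | each) = West 0.195, North 0.02, Coastal 0.016, East 0.06.
By Bayes' rule, posterior ∝ prior × likelihood:
  West: 0.16 × 0.195 = 0.0312
  North: 0.21 × 0.02 = 0.0042
  Coastal: 0.2 × 0.016 = 0.0032
  East: 0.43 × 0.06 = 0.0258
Normalizing constant = 0.0644.
P(Coastal | evidence) = 0.0032 / 0.0644 ≈ 0.0497.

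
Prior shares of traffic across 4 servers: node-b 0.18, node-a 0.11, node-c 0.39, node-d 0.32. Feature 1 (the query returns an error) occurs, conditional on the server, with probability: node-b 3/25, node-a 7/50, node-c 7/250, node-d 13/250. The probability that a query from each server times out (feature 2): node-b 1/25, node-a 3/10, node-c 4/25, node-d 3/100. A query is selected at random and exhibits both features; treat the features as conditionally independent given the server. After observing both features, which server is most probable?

Prior × likelihood for each hypothesis:
  node-b: 0.18 × 0.12 × 0.04 = 0.000864
  node-a: 0.11 × 0.14 × 0.3 = 0.00462
  node-c: 0.39 × 0.028 × 0.16 = 0.0017472
  node-d: 0.32 × 0.052 × 0.03 = 0.0004992
Normalizing constant = 0.0077304.
Largest term belongs to node-a, so node-a is most probable.

node-a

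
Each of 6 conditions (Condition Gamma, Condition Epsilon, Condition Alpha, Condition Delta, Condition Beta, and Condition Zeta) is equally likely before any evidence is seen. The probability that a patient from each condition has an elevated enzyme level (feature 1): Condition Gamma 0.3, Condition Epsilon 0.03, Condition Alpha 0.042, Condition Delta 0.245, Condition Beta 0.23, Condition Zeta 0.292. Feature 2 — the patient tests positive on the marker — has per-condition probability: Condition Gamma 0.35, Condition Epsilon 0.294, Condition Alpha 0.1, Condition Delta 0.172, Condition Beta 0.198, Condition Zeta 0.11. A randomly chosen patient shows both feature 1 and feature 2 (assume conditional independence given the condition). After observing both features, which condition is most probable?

Since the prior is uniform, the posterior is proportional to the likelihood:
  Condition Gamma: 0.3 × 0.35 = 0.105
  Condition Epsilon: 0.03 × 0.294 = 0.00882
  Condition Alpha: 0.042 × 0.1 = 0.0042
  Condition Delta: 0.245 × 0.172 = 0.04214
  Condition Beta: 0.23 × 0.198 = 0.04554
  Condition Zeta: 0.292 × 0.11 = 0.03212
Total = 0.23782.
Largest term belongs to Condition Gamma, so Condition Gamma is most probable.

Condition Gamma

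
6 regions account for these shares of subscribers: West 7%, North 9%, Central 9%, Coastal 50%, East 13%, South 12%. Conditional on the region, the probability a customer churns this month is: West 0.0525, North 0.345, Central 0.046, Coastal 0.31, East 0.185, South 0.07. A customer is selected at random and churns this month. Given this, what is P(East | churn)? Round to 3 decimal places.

Unnormalized posteriors (prior × likelihood):
  West: 0.07 × 0.0525 = 0.003675
  North: 0.09 × 0.345 = 0.03105
  Central: 0.09 × 0.046 = 0.00414
  Coastal: 0.5 × 0.31 = 0.155
  East: 0.13 × 0.185 = 0.02405
  South: 0.12 × 0.07 = 0.0084
Total = 0.226315.
P(East | evidence) = 0.02405 / 0.226315 ≈ 0.106.

0.106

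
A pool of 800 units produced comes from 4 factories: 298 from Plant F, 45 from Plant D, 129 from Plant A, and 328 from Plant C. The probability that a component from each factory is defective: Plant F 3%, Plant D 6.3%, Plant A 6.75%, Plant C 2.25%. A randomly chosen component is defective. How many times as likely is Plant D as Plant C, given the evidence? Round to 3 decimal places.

0.384

Compute prior × likelihood for every hypothesis:
  Plant F: 0.3725 × 0.03 = 0.011175
  Plant D: 0.05625 × 0.063 = 0.00354375
  Plant A: 0.16125 × 0.0675 = 0.010884375
  Plant C: 0.41 × 0.0225 = 0.009225
Sum = 0.034828125.
The ratio is 0.00354375 / 0.009225 (the normalizer cancels) = 0.384.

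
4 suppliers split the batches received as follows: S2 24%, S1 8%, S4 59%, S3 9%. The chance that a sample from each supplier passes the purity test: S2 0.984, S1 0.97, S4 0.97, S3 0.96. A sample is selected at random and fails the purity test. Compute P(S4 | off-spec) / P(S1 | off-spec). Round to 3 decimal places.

7.375

Taking complements, P(off-spec | each) = S2 0.016, S1 0.03, S4 0.03, S3 0.04.
By Bayes' rule, posterior ∝ prior × likelihood:
  S2: 0.24 × 0.016 = 0.00384
  S1: 0.08 × 0.03 = 0.0024
  S4: 0.59 × 0.03 = 0.0177
  S3: 0.09 × 0.04 = 0.0036
Sum = 0.02754.
The ratio is 0.0177 / 0.0024 (the normalizer cancels) = 7.375.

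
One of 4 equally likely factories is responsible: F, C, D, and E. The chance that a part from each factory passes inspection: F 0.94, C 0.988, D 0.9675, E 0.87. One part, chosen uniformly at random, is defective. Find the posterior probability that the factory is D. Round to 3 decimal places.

0.139

Taking complements, P(defective | each) = F 0.06, C 0.012, D 0.0325, E 0.13.
With a uniform prior (1/4 each), posterior ∝ likelihood:
  F: 0.06
  C: 0.012
  D: 0.0325
  E: 0.13
Total = 0.2345.
P(D | evidence) = 0.0325 / 0.2345 ≈ 0.139.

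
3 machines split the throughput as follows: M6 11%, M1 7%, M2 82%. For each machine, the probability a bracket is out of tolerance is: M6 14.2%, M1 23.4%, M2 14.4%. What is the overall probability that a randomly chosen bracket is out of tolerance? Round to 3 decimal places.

Prior × likelihood for each hypothesis:
  M6: 0.11 × 0.142 = 0.01562
  M1: 0.07 × 0.234 = 0.01638
  M2: 0.82 × 0.144 = 0.11808
P(oversize) = 0.01562 + 0.01638 + 0.11808 = 0.15008 → 0.150.

0.150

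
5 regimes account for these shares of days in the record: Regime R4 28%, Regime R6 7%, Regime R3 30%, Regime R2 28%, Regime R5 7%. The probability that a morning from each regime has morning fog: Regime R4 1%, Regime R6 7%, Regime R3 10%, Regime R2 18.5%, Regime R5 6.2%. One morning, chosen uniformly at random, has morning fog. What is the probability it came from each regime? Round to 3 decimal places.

Compute prior × likelihood for every hypothesis:
  Regime R4: 0.28 × 0.01 = 0.0028
  Regime R6: 0.07 × 0.07 = 0.0049
  Regime R3: 0.3 × 0.1 = 0.03
  Regime R2: 0.28 × 0.185 = 0.0518
  Regime R5: 0.07 × 0.062 = 0.00434
Total = 0.09384.
P(Regime R4 | fog) = 0.0028/0.09384 ≈ 0.030
P(Regime R6 | fog) = 0.0049/0.09384 ≈ 0.052
P(Regime R3 | fog) = 0.03/0.09384 ≈ 0.320
P(Regime R2 | fog) = 0.0518/0.09384 ≈ 0.552
P(Regime R5 | fog) = 0.00434/0.09384 ≈ 0.046

Regime R4 0.030, Regime R6 0.052, Regime R3 0.320, Regime R2 0.552, Regime R5 0.046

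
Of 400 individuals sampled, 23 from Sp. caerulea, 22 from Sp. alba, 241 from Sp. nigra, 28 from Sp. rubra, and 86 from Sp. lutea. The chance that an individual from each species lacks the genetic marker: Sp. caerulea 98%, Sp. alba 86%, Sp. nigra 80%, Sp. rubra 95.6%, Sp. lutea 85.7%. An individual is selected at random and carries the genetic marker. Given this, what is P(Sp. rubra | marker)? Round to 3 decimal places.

0.019

Taking complements, P(marker | each) = Sp. caerulea 0.02, Sp. alba 0.14, Sp. nigra 0.2, Sp. rubra 0.044, Sp. lutea 0.143.
Unnormalized posteriors (prior × likelihood):
  Sp. caerulea: 0.0575 × 0.02 = 0.00115
  Sp. alba: 0.055 × 0.14 = 0.0077
  Sp. nigra: 0.6025 × 0.2 = 0.1205
  Sp. rubra: 0.07 × 0.044 = 0.00308
  Sp. lutea: 0.215 × 0.143 = 0.030745
Total = 0.163175.
P(Sp. rubra | evidence) = 0.00308 / 0.163175 ≈ 0.019.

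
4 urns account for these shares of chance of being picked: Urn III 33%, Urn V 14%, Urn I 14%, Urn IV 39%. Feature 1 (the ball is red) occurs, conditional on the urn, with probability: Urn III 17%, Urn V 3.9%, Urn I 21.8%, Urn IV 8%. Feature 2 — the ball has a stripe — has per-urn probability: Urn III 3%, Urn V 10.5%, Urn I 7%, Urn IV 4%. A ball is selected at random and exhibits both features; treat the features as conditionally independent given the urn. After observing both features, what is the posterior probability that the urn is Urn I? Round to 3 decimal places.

0.379

Compute prior × likelihood for every hypothesis:
  Urn III: 0.33 × 0.17 × 0.03 = 0.001683
  Urn V: 0.14 × 0.039 × 0.105 = 0.0005733
  Urn I: 0.14 × 0.218 × 0.07 = 0.0021364
  Urn IV: 0.39 × 0.08 × 0.04 = 0.001248
Total = 0.0056407.
P(Urn I | evidence) = 0.0021364 / 0.0056407 ≈ 0.379.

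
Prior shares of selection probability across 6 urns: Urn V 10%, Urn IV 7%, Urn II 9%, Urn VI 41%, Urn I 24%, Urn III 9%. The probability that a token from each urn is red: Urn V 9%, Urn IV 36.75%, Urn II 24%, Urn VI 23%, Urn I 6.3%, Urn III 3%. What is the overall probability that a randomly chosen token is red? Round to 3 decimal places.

0.168

Compute prior × likelihood for every hypothesis:
  Urn V: 0.1 × 0.09 = 0.009
  Urn IV: 0.07 × 0.3675 = 0.025725
  Urn II: 0.09 × 0.24 = 0.0216
  Urn VI: 0.41 × 0.23 = 0.0943
  Urn I: 0.24 × 0.063 = 0.01512
  Urn III: 0.09 × 0.03 = 0.0027
P(red) = 0.009 + 0.025725 + 0.0216 + 0.0943 + 0.01512 + 0.0027 = 0.168445 → 0.168.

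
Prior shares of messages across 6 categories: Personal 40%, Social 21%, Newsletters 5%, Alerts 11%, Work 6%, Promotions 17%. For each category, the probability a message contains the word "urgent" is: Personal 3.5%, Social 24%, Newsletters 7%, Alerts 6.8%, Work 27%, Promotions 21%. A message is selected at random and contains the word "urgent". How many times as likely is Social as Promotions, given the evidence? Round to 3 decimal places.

1.412

Compute prior × likelihood for every hypothesis:
  Personal: 0.4 × 0.035 = 0.014
  Social: 0.21 × 0.24 = 0.0504
  Newsletters: 0.05 × 0.07 = 0.0035
  Alerts: 0.11 × 0.068 = 0.00748
  Work: 0.06 × 0.27 = 0.0162
  Promotions: 0.17 × 0.21 = 0.0357
Sum = 0.12728.
The ratio is 0.0504 / 0.0357 (the normalizer cancels) = 1.412.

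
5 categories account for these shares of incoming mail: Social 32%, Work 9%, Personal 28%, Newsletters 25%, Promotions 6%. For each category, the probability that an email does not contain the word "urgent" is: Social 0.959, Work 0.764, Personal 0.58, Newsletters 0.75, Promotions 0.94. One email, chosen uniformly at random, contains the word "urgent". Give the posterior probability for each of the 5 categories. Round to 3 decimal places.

Social 0.060, Work 0.097, Personal 0.539, Newsletters 0.287, Promotions 0.017

Taking complements, P(urgent-flag | each) = Social 0.041, Work 0.236, Personal 0.42, Newsletters 0.25, Promotions 0.06.
Prior × likelihood for each hypothesis:
  Social: 0.32 × 0.041 = 0.01312
  Work: 0.09 × 0.236 = 0.02124
  Personal: 0.28 × 0.42 = 0.1176
  Newsletters: 0.25 × 0.25 = 0.0625
  Promotions: 0.06 × 0.06 = 0.0036
Normalizing constant = 0.21806.
P(Social | urgent-flag) = 0.01312/0.21806 ≈ 0.060
P(Work | urgent-flag) = 0.02124/0.21806 ≈ 0.097
P(Personal | urgent-flag) = 0.1176/0.21806 ≈ 0.539
P(Newsletters | urgent-flag) = 0.0625/0.21806 ≈ 0.287
P(Promotions | urgent-flag) = 0.0036/0.21806 ≈ 0.017
(Check: 0.060+0.097+0.539+0.287+0.017 = 1.000.)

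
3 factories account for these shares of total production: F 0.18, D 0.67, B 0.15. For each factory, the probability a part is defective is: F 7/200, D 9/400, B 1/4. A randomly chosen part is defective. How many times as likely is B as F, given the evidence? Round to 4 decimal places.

5.9524

By Bayes' rule, posterior ∝ prior × likelihood:
  F: 0.18 × 0.035 = 0.0063
  D: 0.67 × 0.0225 = 0.015075
  B: 0.15 × 0.25 = 0.0375
Normalizing constant = 0.058875.
The ratio is 0.0375 / 0.0063 (the normalizer cancels) = 5.9524.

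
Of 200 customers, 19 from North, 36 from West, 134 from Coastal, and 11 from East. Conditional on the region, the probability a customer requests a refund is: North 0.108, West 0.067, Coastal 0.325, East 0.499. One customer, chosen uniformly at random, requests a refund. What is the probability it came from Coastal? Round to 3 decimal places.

Compute prior × likelihood for every hypothesis:
  North: 0.095 × 0.108 = 0.01026
  West: 0.18 × 0.067 = 0.01206
  Coastal: 0.67 × 0.325 = 0.21775
  East: 0.055 × 0.499 = 0.027445
Total = 0.267515.
P(Coastal | evidence) = 0.21775 / 0.267515 ≈ 0.814.

0.814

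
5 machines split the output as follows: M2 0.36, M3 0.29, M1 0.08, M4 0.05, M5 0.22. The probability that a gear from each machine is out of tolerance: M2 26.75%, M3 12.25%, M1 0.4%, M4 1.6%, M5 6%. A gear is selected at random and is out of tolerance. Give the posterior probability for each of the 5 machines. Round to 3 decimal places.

M2 0.659, M3 0.243, M1 0.002, M4 0.005, M5 0.090

By Bayes' rule, posterior ∝ prior × likelihood:
  M2: 0.36 × 0.2675 = 0.0963
  M3: 0.29 × 0.1225 = 0.035525
  M1: 0.08 × 0.004 = 0.00032
  M4: 0.05 × 0.016 = 0.0008
  M5: 0.22 × 0.06 = 0.0132
Normalizing constant = 0.146145.
P(M2 | oversize) = 0.0963/0.146145 ≈ 0.659
P(M3 | oversize) = 0.035525/0.146145 ≈ 0.243
P(M1 | oversize) = 0.00032/0.146145 ≈ 0.002
P(M4 | oversize) = 0.0008/0.146145 ≈ 0.005
P(M5 | oversize) = 0.0132/0.146145 ≈ 0.090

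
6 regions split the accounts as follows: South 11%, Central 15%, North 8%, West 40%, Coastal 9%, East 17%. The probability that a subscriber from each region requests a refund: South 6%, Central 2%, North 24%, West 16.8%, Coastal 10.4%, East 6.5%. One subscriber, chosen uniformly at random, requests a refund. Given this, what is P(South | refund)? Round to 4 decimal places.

0.0567

Compute prior × likelihood for every hypothesis:
  South: 0.11 × 0.06 = 0.0066
  Central: 0.15 × 0.02 = 0.003
  North: 0.08 × 0.24 = 0.0192
  West: 0.4 × 0.168 = 0.0672
  Coastal: 0.09 × 0.104 = 0.00936
  East: 0.17 × 0.065 = 0.01105
Sum = 0.11641.
P(South | evidence) = 0.0066 / 0.11641 ≈ 0.0567.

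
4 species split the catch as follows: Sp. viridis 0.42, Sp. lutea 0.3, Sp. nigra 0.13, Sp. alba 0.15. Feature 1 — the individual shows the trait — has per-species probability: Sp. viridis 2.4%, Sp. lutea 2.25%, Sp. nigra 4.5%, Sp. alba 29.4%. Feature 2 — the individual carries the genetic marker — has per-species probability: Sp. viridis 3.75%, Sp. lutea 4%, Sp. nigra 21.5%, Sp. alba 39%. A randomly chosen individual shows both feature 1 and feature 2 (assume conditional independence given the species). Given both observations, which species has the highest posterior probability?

Sp. alba

Prior × likelihood for each hypothesis:
  Sp. viridis: 0.42 × 0.024 × 0.0375 = 0.000378
  Sp. lutea: 0.3 × 0.0225 × 0.04 = 0.00027
  Sp. nigra: 0.13 × 0.045 × 0.215 = 0.00125775
  Sp. alba: 0.15 × 0.294 × 0.39 = 0.017199
Total = 0.01910475.
Largest term belongs to Sp. alba, so Sp. alba is most probable.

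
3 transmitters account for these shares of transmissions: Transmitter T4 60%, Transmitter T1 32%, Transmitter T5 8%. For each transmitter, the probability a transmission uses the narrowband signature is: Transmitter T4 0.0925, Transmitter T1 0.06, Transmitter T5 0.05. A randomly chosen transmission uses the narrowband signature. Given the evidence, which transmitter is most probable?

By Bayes' rule, posterior ∝ prior × likelihood:
  Transmitter T4: 0.6 × 0.0925 = 0.0555
  Transmitter T1: 0.32 × 0.06 = 0.0192
  Transmitter T5: 0.08 × 0.05 = 0.004
Sum = 0.0787.
Largest term belongs to Transmitter T4, so Transmitter T4 is most probable.

Transmitter T4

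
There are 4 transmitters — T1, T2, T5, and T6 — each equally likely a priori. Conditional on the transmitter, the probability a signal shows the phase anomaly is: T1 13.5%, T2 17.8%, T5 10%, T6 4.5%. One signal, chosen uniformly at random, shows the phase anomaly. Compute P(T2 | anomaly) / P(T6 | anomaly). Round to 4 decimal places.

3.9556

Since the prior is uniform, the posterior is proportional to the likelihood:
  T1: 0.135
  T2: 0.178
  T5: 0.1
  T6: 0.045
Total = 0.458.
The ratio is 0.178 / 0.045 (the normalizer cancels) = 3.9556.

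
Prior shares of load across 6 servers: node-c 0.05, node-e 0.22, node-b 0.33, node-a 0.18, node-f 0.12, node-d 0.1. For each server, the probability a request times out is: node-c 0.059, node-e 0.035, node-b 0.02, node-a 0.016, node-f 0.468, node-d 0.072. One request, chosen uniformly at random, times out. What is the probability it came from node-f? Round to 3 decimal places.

By Bayes' rule, posterior ∝ prior × likelihood:
  node-c: 0.05 × 0.059 = 0.00295
  node-e: 0.22 × 0.035 = 0.0077
  node-b: 0.33 × 0.02 = 0.0066
  node-a: 0.18 × 0.016 = 0.00288
  node-f: 0.12 × 0.468 = 0.05616
  node-d: 0.1 × 0.072 = 0.0072
Normalizing constant = 0.08349.
P(node-f | evidence) = 0.05616 / 0.08349 ≈ 0.673.

0.673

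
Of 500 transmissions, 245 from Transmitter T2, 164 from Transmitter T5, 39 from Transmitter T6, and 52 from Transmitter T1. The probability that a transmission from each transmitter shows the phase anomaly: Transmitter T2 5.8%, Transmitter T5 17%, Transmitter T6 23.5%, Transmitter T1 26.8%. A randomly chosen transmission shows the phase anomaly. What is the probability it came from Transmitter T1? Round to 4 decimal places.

0.2138

Unnormalized posteriors (prior × likelihood):
  Transmitter T2: 0.49 × 0.058 = 0.02842
  Transmitter T5: 0.328 × 0.17 = 0.05576
  Transmitter T6: 0.078 × 0.235 = 0.01833
  Transmitter T1: 0.104 × 0.268 = 0.027872
Total = 0.130382.
P(Transmitter T1 | evidence) = 0.027872 / 0.130382 ≈ 0.2138.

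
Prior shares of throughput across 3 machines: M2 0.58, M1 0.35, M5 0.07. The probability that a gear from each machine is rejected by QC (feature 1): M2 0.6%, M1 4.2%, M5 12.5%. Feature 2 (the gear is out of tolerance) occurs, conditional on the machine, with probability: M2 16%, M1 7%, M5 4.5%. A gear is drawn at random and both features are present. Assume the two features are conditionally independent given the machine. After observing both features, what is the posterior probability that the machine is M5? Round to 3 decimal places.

0.199

Prior × likelihood for each hypothesis:
  M2: 0.58 × 0.006 × 0.16 = 0.0005568
  M1: 0.35 × 0.042 × 0.07 = 0.001029
  M5: 0.07 × 0.125 × 0.045 = 0.00039375
Total = 0.00197955.
P(M5 | evidence) = 0.00039375 / 0.00197955 ≈ 0.199.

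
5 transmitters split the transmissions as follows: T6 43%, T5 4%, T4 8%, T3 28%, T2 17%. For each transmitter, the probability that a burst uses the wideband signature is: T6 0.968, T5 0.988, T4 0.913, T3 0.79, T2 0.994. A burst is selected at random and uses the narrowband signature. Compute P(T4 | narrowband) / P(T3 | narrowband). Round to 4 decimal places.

0.1184

Taking complements, P(narrowband | each) = T6 0.032, T5 0.012, T4 0.087, T3 0.21, T2 0.006.
By Bayes' rule, posterior ∝ prior × likelihood:
  T6: 0.43 × 0.032 = 0.01376
  T5: 0.04 × 0.012 = 0.00048
  T4: 0.08 × 0.087 = 0.00696
  T3: 0.28 × 0.21 = 0.0588
  T2: 0.17 × 0.006 = 0.00102
Total = 0.08102.
The ratio is 0.00696 / 0.0588 (the normalizer cancels) = 0.1184.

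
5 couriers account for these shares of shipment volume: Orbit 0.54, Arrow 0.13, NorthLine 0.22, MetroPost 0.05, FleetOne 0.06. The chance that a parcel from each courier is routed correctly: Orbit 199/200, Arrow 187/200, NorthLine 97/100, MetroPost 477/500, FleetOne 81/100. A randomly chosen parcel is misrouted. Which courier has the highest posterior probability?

Taking complements, P(misrouted | each) = Orbit 0.005, Arrow 0.065, NorthLine 0.03, MetroPost 0.046, FleetOne 0.19.
Unnormalized posteriors (prior × likelihood):
  Orbit: 0.54 × 0.005 = 0.0027
  Arrow: 0.13 × 0.065 = 0.00845
  NorthLine: 0.22 × 0.03 = 0.0066
  MetroPost: 0.05 × 0.046 = 0.0023
  FleetOne: 0.06 × 0.19 = 0.0114
Normalizing constant = 0.03145.
Largest term belongs to FleetOne, so FleetOne is most probable.

FleetOne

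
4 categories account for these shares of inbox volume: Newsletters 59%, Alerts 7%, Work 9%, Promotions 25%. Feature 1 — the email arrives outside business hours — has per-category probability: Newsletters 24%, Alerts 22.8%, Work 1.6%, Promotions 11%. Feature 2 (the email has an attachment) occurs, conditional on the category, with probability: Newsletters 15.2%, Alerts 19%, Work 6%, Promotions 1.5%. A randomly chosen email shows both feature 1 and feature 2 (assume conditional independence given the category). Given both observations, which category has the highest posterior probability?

Newsletters

Prior × likelihood for each hypothesis:
  Newsletters: 0.59 × 0.24 × 0.152 = 0.0215232
  Alerts: 0.07 × 0.228 × 0.19 = 0.0030324
  Work: 0.09 × 0.016 × 0.06 = 0.0000864
  Promotions: 0.25 × 0.11 × 0.015 = 0.0004125
Sum = 0.0250545.
Largest term belongs to Newsletters, so Newsletters is most probable.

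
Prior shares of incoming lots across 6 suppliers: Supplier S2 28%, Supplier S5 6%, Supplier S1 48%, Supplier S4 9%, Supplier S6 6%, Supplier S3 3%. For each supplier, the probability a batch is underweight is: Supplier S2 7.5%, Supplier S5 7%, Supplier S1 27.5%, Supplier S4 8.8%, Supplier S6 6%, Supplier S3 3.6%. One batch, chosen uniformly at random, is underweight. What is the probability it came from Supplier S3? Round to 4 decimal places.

Compute prior × likelihood for every hypothesis:
  Supplier S2: 0.28 × 0.075 = 0.021
  Supplier S5: 0.06 × 0.07 = 0.0042
  Supplier S1: 0.48 × 0.275 = 0.132
  Supplier S4: 0.09 × 0.088 = 0.00792
  Supplier S6: 0.06 × 0.06 = 0.0036
  Supplier S3: 0.03 × 0.036 = 0.00108
Total = 0.1698.
P(Supplier S3 | evidence) = 0.00108 / 0.1698 ≈ 0.0064.

0.0064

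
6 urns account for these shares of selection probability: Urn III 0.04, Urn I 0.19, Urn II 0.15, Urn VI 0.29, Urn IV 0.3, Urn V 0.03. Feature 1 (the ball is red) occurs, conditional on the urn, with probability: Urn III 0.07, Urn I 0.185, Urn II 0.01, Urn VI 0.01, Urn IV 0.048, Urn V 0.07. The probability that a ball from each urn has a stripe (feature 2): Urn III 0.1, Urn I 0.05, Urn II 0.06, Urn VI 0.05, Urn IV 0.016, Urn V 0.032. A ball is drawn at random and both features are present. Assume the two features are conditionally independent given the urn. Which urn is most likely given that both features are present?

Urn I

Unnormalized posteriors (prior × likelihood):
  Urn III: 0.04 × 0.07 × 0.1 = 0.00028
  Urn I: 0.19 × 0.185 × 0.05 = 0.0017575
  Urn II: 0.15 × 0.01 × 0.06 = 0.00009
  Urn VI: 0.29 × 0.01 × 0.05 = 0.000145
  Urn IV: 0.3 × 0.048 × 0.016 = 0.0002304
  Urn V: 0.03 × 0.07 × 0.032 = 0.0000672
Normalizing constant = 0.0025701.
Largest term belongs to Urn I, so Urn I is most probable.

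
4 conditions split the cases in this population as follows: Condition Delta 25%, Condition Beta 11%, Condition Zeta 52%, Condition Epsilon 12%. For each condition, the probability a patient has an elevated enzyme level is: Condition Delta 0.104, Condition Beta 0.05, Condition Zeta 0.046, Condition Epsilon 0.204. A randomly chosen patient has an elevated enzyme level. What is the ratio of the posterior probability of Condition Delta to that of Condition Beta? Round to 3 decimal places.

4.727

Unnormalized posteriors (prior × likelihood):
  Condition Delta: 0.25 × 0.104 = 0.026
  Condition Beta: 0.11 × 0.05 = 0.0055
  Condition Zeta: 0.52 × 0.046 = 0.02392
  Condition Epsilon: 0.12 × 0.204 = 0.02448
Total = 0.0799.
The ratio is 0.026 / 0.0055 (the normalizer cancels) = 4.727.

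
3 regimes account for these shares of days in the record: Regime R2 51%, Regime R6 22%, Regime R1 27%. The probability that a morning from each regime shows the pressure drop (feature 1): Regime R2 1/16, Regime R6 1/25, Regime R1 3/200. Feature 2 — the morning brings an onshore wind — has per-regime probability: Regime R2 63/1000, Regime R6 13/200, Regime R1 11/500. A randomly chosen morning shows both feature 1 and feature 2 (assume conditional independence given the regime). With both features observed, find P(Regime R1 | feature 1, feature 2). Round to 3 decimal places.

0.033

Compute prior × likelihood for every hypothesis:
  Regime R2: 0.51 × 0.0625 × 0.063 = 0.002008125
  Regime R6: 0.22 × 0.04 × 0.065 = 0.000572
  Regime R1: 0.27 × 0.015 × 0.022 = 0.0000891
Total = 0.002669225.
P(Regime R1 | evidence) = 0.0000891 / 0.002669225 ≈ 0.033.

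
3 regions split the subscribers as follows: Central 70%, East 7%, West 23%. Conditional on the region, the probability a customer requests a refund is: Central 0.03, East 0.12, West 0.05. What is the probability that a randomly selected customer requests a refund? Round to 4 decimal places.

0.0409

Unnormalized posteriors (prior × likelihood):
  Central: 0.7 × 0.03 = 0.021
  East: 0.07 × 0.12 = 0.0084
  West: 0.23 × 0.05 = 0.0115
P(refund) = 0.021 + 0.0084 + 0.0115 = 0.0409 → 0.0409.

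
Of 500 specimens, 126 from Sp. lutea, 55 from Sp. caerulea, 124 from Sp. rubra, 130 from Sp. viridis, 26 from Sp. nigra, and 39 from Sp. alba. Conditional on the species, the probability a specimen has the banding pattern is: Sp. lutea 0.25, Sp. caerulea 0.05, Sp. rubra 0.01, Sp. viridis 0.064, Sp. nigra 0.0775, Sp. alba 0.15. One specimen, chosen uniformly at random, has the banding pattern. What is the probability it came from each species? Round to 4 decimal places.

Compute prior × likelihood for every hypothesis:
  Sp. lutea: 0.252 × 0.25 = 0.063
  Sp. caerulea: 0.11 × 0.05 = 0.0055
  Sp. rubra: 0.248 × 0.01 = 0.00248
  Sp. viridis: 0.26 × 0.064 = 0.01664
  Sp. nigra: 0.052 × 0.0775 = 0.00403
  Sp. alba: 0.078 × 0.15 = 0.0117
Normalizing constant = 0.10335.
P(Sp. lutea | banded) = 0.063/0.10335 ≈ 0.6096
P(Sp. caerulea | banded) = 0.0055/0.10335 ≈ 0.0532
P(Sp. rubra | banded) = 0.00248/0.10335 ≈ 0.0240
P(Sp. viridis | banded) = 0.01664/0.10335 ≈ 0.1610
P(Sp. nigra | banded) = 0.00403/0.10335 ≈ 0.0390
P(Sp. alba | banded) = 0.0117/0.10335 ≈ 0.1132

Sp. lutea 0.6096, Sp. caerulea 0.0532, Sp. rubra 0.0240, Sp. viridis 0.1610, Sp. nigra 0.0390, Sp. alba 0.1132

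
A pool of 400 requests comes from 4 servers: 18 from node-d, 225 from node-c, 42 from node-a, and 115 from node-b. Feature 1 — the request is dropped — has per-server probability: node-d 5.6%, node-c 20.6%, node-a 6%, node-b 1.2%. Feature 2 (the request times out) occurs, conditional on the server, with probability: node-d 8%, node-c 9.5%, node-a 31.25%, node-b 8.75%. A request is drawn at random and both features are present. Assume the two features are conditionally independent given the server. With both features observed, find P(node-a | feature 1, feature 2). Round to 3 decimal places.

Prior × likelihood for each hypothesis:
  node-d: 0.045 × 0.056 × 0.08 = 0.0002016
  node-c: 0.5625 × 0.206 × 0.095 = 0.011008125
  node-a: 0.105 × 0.06 × 0.3125 = 0.00196875
  node-b: 0.2875 × 0.012 × 0.0875 = 0.000301875
Sum = 0.01348035.
P(node-a | evidence) = 0.00196875 / 0.01348035 ≈ 0.146.

0.146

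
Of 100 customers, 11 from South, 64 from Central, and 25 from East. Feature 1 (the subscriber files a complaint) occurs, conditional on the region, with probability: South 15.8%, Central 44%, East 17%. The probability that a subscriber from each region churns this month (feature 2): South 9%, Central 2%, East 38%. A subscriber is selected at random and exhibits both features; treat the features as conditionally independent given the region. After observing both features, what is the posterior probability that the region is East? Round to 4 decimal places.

0.6918

Unnormalized posteriors (prior × likelihood):
  South: 0.11 × 0.158 × 0.09 = 0.0015642
  Central: 0.64 × 0.44 × 0.02 = 0.005632
  East: 0.25 × 0.17 × 0.38 = 0.01615
Normalizing constant = 0.0233462.
P(East | evidence) = 0.01615 / 0.0233462 ≈ 0.6918.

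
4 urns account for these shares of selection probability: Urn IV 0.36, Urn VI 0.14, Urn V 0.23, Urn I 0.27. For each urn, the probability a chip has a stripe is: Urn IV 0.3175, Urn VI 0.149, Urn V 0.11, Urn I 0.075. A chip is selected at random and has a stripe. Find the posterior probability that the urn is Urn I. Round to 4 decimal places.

0.1121

Prior × likelihood for each hypothesis:
  Urn IV: 0.36 × 0.3175 = 0.1143
  Urn VI: 0.14 × 0.149 = 0.02086
  Urn V: 0.23 × 0.11 = 0.0253
  Urn I: 0.27 × 0.075 = 0.02025
Normalizing constant = 0.18071.
P(Urn I | evidence) = 0.02025 / 0.18071 ≈ 0.1121.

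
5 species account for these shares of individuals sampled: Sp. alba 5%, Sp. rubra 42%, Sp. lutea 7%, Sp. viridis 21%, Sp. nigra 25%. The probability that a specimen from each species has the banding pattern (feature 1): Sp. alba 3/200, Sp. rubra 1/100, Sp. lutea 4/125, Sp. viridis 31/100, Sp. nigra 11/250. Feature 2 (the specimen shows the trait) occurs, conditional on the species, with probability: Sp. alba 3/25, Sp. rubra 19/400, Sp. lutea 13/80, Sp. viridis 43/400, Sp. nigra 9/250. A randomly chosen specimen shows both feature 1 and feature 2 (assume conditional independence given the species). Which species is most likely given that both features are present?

Compute prior × likelihood for every hypothesis:
  Sp. alba: 0.05 × 0.015 × 0.12 = 0.00009
  Sp. rubra: 0.42 × 0.01 × 0.0475 = 0.0001995
  Sp. lutea: 0.07 × 0.032 × 0.1625 = 0.000364
  Sp. viridis: 0.21 × 0.31 × 0.1075 = 0.00699825
  Sp. nigra: 0.25 × 0.044 × 0.036 = 0.000396
Normalizing constant = 0.00804775.
Largest term belongs to Sp. viridis, so Sp. viridis is most probable.

Sp. viridis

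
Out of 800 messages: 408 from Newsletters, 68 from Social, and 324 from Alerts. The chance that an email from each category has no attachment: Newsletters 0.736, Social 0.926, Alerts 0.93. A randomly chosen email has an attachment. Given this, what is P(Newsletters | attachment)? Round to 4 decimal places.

Taking complements, P(attachment | each) = Newsletters 0.264, Social 0.074, Alerts 0.07.
Unnormalized posteriors (prior × likelihood):
  Newsletters: 0.51 × 0.264 = 0.13464
  Social: 0.085 × 0.074 = 0.00629
  Alerts: 0.405 × 0.07 = 0.02835
Normalizing constant = 0.16928.
P(Newsletters | evidence) = 0.13464 / 0.16928 ≈ 0.7954.

0.7954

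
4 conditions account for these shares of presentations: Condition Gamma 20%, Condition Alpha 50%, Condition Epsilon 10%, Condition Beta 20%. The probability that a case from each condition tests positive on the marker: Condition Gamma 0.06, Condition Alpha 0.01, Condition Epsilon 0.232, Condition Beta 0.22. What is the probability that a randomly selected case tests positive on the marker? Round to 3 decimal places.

0.084

Unnormalized posteriors (prior × likelihood):
  Condition Gamma: 0.2 × 0.06 = 0.012
  Condition Alpha: 0.5 × 0.01 = 0.005
  Condition Epsilon: 0.1 × 0.232 = 0.0232
  Condition Beta: 0.2 × 0.22 = 0.044
P(marker-positive) = 0.012 + 0.005 + 0.0232 + 0.044 = 0.0842 → 0.084.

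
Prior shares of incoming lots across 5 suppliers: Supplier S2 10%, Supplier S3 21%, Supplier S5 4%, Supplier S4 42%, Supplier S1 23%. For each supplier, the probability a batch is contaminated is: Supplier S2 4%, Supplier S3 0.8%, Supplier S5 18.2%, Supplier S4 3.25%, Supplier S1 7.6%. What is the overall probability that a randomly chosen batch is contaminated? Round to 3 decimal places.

Prior × likelihood for each hypothesis:
  Supplier S2: 0.1 × 0.04 = 0.004
  Supplier S3: 0.21 × 0.008 = 0.00168
  Supplier S5: 0.04 × 0.182 = 0.00728
  Supplier S4: 0.42 × 0.0325 = 0.01365
  Supplier S1: 0.23 × 0.076 = 0.01748
P(contaminated) = 0.004 + 0.00168 + 0.00728 + 0.01365 + 0.01748 = 0.04409 → 0.044.

0.044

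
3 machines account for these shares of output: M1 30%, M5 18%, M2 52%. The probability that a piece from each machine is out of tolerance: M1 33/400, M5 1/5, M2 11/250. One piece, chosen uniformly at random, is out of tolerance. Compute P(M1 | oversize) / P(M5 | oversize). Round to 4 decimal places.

Compute prior × likelihood for every hypothesis:
  M1: 0.3 × 0.0825 = 0.02475
  M5: 0.18 × 0.2 = 0.036
  M2: 0.52 × 0.044 = 0.02288
Normalizing constant = 0.08363.
The ratio is 0.02475 / 0.036 (the normalizer cancels) = 0.6875.

0.6875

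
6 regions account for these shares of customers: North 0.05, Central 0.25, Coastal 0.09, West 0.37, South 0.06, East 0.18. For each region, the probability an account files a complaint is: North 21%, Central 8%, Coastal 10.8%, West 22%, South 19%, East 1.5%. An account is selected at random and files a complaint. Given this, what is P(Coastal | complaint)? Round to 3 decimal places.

Compute prior × likelihood for every hypothesis:
  North: 0.05 × 0.21 = 0.0105
  Central: 0.25 × 0.08 = 0.02
  Coastal: 0.09 × 0.108 = 0.00972
  West: 0.37 × 0.22 = 0.0814
  South: 0.06 × 0.19 = 0.0114
  East: 0.18 × 0.015 = 0.0027
Sum = 0.13572.
P(Coastal | evidence) = 0.00972 / 0.13572 ≈ 0.072.

0.072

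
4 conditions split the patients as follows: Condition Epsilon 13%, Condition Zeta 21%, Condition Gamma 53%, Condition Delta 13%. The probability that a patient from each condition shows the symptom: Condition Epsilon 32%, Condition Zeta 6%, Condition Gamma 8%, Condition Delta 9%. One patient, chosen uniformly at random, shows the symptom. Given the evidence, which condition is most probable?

Condition Gamma

By Bayes' rule, posterior ∝ prior × likelihood:
  Condition Epsilon: 0.13 × 0.32 = 0.0416
  Condition Zeta: 0.21 × 0.06 = 0.0126
  Condition Gamma: 0.53 × 0.08 = 0.0424
  Condition Delta: 0.13 × 0.09 = 0.0117
Sum = 0.1083.
Largest term belongs to Condition Gamma, so Condition Gamma is most probable.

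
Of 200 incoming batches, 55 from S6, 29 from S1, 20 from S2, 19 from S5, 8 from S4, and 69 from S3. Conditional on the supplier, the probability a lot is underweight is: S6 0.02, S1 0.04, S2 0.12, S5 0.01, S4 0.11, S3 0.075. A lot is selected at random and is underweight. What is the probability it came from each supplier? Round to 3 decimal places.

S6 0.101, S1 0.106, S2 0.220, S5 0.017, S4 0.081, S3 0.475

Unnormalized posteriors (prior × likelihood):
  S6: 0.275 × 0.02 = 0.0055
  S1: 0.145 × 0.04 = 0.0058
  S2: 0.1 × 0.12 = 0.012
  S5: 0.095 × 0.01 = 0.00095
  S4: 0.04 × 0.11 = 0.0044
  S3: 0.345 × 0.075 = 0.025875
Total = 0.054525.
P(S6 | underweight) = 0.0055/0.054525 ≈ 0.101
P(S1 | underweight) = 0.0058/0.054525 ≈ 0.106
P(S2 | underweight) = 0.012/0.054525 ≈ 0.220
P(S5 | underweight) = 0.00095/0.054525 ≈ 0.017
P(S4 | underweight) = 0.0044/0.054525 ≈ 0.081
P(S3 | underweight) = 0.025875/0.054525 ≈ 0.475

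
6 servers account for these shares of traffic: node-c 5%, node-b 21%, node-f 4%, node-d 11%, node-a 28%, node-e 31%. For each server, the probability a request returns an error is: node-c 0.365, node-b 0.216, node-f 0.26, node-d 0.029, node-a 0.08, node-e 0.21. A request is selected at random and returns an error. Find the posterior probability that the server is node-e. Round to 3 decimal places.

0.395

Compute prior × likelihood for every hypothesis:
  node-c: 0.05 × 0.365 = 0.01825
  node-b: 0.21 × 0.216 = 0.04536
  node-f: 0.04 × 0.26 = 0.0104
  node-d: 0.11 × 0.029 = 0.00319
  node-a: 0.28 × 0.08 = 0.0224
  node-e: 0.31 × 0.21 = 0.0651
Total = 0.1647.
P(node-e | evidence) = 0.0651 / 0.1647 ≈ 0.395.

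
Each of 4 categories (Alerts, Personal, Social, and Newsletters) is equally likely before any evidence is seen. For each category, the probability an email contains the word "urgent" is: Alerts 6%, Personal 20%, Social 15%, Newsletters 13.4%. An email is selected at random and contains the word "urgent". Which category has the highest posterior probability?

Personal

Since the prior is uniform, the posterior is proportional to the likelihood:
  Alerts: 0.06
  Personal: 0.2
  Social: 0.15
  Newsletters: 0.134
Sum = 0.544.
Largest term belongs to Personal, so Personal is most probable.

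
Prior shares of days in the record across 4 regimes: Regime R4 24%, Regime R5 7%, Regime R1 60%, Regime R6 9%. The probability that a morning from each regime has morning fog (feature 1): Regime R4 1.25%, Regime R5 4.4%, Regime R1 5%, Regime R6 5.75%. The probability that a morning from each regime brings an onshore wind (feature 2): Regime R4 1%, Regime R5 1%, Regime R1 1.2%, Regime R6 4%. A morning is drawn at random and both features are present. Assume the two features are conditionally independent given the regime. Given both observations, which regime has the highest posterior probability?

Unnormalized posteriors (prior × likelihood):
  Regime R4: 0.24 × 0.0125 × 0.01 = 0.00003
  Regime R5: 0.07 × 0.044 × 0.01 = 0.0000308
  Regime R1: 0.6 × 0.05 × 0.012 = 0.00036
  Regime R6: 0.09 × 0.0575 × 0.04 = 0.000207
Sum = 0.0006278.
Largest term belongs to Regime R1, so Regime R1 is most probable.

Regime R1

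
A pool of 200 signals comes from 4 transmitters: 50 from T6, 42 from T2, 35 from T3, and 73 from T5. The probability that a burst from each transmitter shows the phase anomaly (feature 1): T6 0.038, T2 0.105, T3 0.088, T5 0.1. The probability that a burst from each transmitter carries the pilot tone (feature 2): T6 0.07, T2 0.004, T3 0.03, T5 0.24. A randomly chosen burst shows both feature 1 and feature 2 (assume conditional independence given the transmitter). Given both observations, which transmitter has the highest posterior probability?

T5

Compute prior × likelihood for every hypothesis:
  T6: 0.25 × 0.038 × 0.07 = 0.000665
  T2: 0.21 × 0.105 × 0.004 = 0.0000882
  T3: 0.175 × 0.088 × 0.03 = 0.000462
  T5: 0.365 × 0.1 × 0.24 = 0.00876
Total = 0.0099752.
Largest term belongs to T5, so T5 is most probable.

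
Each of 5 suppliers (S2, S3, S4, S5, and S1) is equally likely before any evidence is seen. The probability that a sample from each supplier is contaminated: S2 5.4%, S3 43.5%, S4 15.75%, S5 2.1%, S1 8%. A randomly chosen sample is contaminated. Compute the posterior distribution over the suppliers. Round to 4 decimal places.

With a uniform prior (1/5 each), posterior ∝ likelihood:
  S2: 0.054
  S3: 0.435
  S4: 0.1575
  S5: 0.021
  S1: 0.08
Total = 0.7475.
P(S2 | contaminated) = 0.054/0.7475 ≈ 0.0722
P(S3 | contaminated) = 0.435/0.7475 ≈ 0.5819
P(S4 | contaminated) = 0.1575/0.7475 ≈ 0.2107
P(S5 | contaminated) = 0.021/0.7475 ≈ 0.0281
P(S1 | contaminated) = 0.08/0.7475 ≈ 0.1070
(Check: 0.0722+0.5819+0.2107+0.0281+0.1070 = 0.9999.)

S2 0.0722, S3 0.5819, S4 0.2107, S5 0.0281, S1 0.1070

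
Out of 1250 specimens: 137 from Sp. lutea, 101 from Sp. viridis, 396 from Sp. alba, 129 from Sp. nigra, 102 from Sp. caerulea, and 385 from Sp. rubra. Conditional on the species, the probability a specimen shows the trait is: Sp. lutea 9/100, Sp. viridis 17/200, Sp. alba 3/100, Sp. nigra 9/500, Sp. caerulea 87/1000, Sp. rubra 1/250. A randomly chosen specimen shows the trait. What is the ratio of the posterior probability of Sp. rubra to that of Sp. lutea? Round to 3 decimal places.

0.125

Unnormalized posteriors (prior × likelihood):
  Sp. lutea: 0.1096 × 0.09 = 0.009864
  Sp. viridis: 0.0808 × 0.085 = 0.006868
  Sp. alba: 0.3168 × 0.03 = 0.009504
  Sp. nigra: 0.1032 × 0.018 = 0.0018576
  Sp. caerulea: 0.0816 × 0.087 = 0.0070992
  Sp. rubra: 0.308 × 0.004 = 0.001232
Sum = 0.0364248.
The ratio is 0.001232 / 0.009864 (the normalizer cancels) = 0.125.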